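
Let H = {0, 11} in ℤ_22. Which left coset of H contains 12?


12 + H = {12 + h (mod 22) : h ∈ H}
12+0=12, 12+11=1
12 + H = {1, 12} = 1 + H

12 + H = {1, 12}


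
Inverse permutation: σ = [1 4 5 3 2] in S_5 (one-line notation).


To find σ⁻¹, swap domain and range:
σ(1) = 1 → σ⁻¹(1) = 1
σ(2) = 4 → σ⁻¹(4) = 2
σ(3) = 5 → σ⁻¹(5) = 3
σ(4) = 3 → σ⁻¹(3) = 4
σ(5) = 2 → σ⁻¹(2) = 5

σ⁻¹ = [1 5 4 2 3]


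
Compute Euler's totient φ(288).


Factor n: 288 = 2^5 × 3^2
φ(n) = n · ∏(1 - 1/p) over distinct primes p | n
φ(288) = 288 · (1 - 1/2) · (1 - 1/3) = 96

φ(288) = 96


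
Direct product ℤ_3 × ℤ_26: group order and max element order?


|ℤ_3 × ℤ_26| = 3 × 26 = 78
Max element order = lcm(3,26) = 78
Cyclic? Yes (gcd=1)

|ℤ_3×ℤ_26| = 78, max element order = 78


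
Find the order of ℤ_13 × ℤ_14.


|A × B| = |A| · |B|
|ℤ_13 × ℤ_14| = 13 × 14 = 182

|ℤ_13 × ℤ_14| = 182


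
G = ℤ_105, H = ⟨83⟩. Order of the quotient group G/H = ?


|⟨83⟩| = n / gcd(83, 105) = 105 / 1 = 105
H is normal (ℤ_105 is abelian).
|G/H| = |G| / |H| = 105 / 105 = 1

|G/H| = 1


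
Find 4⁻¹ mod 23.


Use the extended Euclidean algorithm to write 1 = 4·s + 23·t; then s mod 23 is the inverse.
Euclidean algorithm:
  4 = 0·23 + 4
  23 = 5·4 + 3
  4 = 1·3 + 1
  3 = 3·1 + 0
gcd(4,23) = 1
Back-substitution gives: 4·(6) + 23·(-1) = 1
So 4⁻¹ ≡ 6 ≡ 6 (mod 23)
Check: 4 × 6 = 24 ≡ 1 (mod 23) ✓

4⁻¹ ≡ 6 (mod 23)


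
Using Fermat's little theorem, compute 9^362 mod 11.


Fermat's little theorem: if p is prime and gcd(a,p)=1, then a^(p-1) ≡ 1 (mod p)
p = 11 is prime, gcd(9,11) = 1
Reduce exponent: 362 mod 10 = 2
So 9^362 ≡ 9^2 (mod 11)
9^2 mod 11 = 4

9^362 ≡ 4 (mod 11)


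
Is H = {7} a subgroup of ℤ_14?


Subgroup test for H = {7} in (ℤ_14, +):
(1) 0 ∈ H? No
(2) Closure: for all a,b ∈ H, (a+b) mod 14 ∈ H? No  [counterexample: 7 + 7 = 0 ∉ H]
(3) Inverses: for all a ∈ H, -a mod 14 ∈ H? Yes

No, H is not a subgroup of ℤ_14


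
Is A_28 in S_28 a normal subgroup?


H = A_28 in S_28
A_28 has index 2 in S_28, and every subgroup of index 2 is normal

Yes, normal subgroup


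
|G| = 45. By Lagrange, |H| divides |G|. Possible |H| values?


Lagrange's theorem: |H| divides |G|
|G| = 45
Divisors of 45: 1, 3, 5, 9, 15, 45

Possible subgroup orders: {1, 3, 5, 9, 15, 45}


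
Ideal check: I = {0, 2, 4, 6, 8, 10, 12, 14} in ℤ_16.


Check ideal conditions for I = {0, 2, 4, 6, 8, 10, 12, 14} in ℤ_16:
(1) I is an additive subgroup? Yes
(2) For r ∈ ℤ_16 and a ∈ I: r·a ∈ I? Yes

Yes, I is an ideal of ℤ_16


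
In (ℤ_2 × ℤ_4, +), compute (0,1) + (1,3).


Operation: componentwise addition mod (2, 4)
(0,1) + (1,3) = ((a₁+b₁) mod 2, (a₂+b₂) mod 4) with a = (0,1), b = (1,3)

(0,1) + (1,3) = (1,0)


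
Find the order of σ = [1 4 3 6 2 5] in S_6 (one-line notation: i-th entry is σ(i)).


Cycle decomposition: (2 4 6 5)
Cycle lengths: 4
Order = lcm(4) = 4

ord(σ) = 4


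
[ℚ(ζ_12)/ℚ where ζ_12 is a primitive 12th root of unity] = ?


[ℚ(ζ_n):ℚ] = deg Φ_n(x) = φ(n). Here φ(12) = 4

[ℚ(ζ_12)/ℚ where ζ_12 is a primitive 12th root of unity] = 4


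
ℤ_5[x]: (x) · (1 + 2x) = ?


Expand and collect like terms; reduce coefficients mod 5:
x^0: 0·1 = 0 ≡ 0 (mod 5)
x^1: 0·2 + 1·1 = 1 ≡ 1 (mod 5)
x^2: 1·2 = 2 ≡ 2 (mod 5)
Result: x + 2x^2

f · g = x + 2x^2


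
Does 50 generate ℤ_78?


g generates ℤ_n iff gcd(g, n) = 1
gcd(50, 78) = 2
Since gcd = 2 ≠ 1, ⟨50⟩ has order 39 < 78, so 50 is not a generator.

No, 50 does not generate ℤ_78


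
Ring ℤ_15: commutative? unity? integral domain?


ℤ_15 is a commutative ring with unity 1; 15 = 3×5 is composite, so 3·5 ≡ 0 gives zero divisors (not an integral domain)
Commutative: Yes
Integral domain: No
Has unity: Yes

ℤ_15: Commutative=Yes, Unity=Yes


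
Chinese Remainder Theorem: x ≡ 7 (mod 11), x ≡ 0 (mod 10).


m₁ = 11, m₂ = 10, gcd = 1, so CRT applies. M = m₁·m₂ = 110
Let M₁ = M/m₁ = 10, M₂ = M/m₂ = 11
Find y₁ ≡ M₁⁻¹ (mod m₁): 10⁻¹ ≡ 10 (mod 11)
Find y₂ ≡ M₂⁻¹ (mod m₂): 11⁻¹ ≡ 1 (mod 10)
x = a₁·M₁·y₁ + a₂·M₂·y₂ = 7·10·10 + 0·11·1 = 700
Reduce mod 110: x ≡ 40
Check: 40 mod 11 = 7 ✓, 40 mod 10 = 0 ✓

x ≡ 40 (mod 110)


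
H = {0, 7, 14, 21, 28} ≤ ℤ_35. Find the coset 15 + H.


15 + H = {15 + h (mod 35) : h ∈ H}
15+0=15, 15+7=22, 15+14=29, 15+21=1, 15+28=8
15 + H = {1, 8, 15, 22, 29} = 1 + H

15 + H = {1, 8, 15, 22, 29}


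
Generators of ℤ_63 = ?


g generates ℤ_n iff gcd(g,n) = 1
Prime factors of 63: 3, 7
Generators are g ∈ {1,...,62} not divisible by any of these primes.
Generators: {1, 2, 4, 5, 8, 10, 11, 13, 16, 17, 19, 20, 22, 23, 25, 26, 29, 31, 32, 34, 37, 38, 40, 41, 43, 44, 46, 47, 50, 52, 53, 55, 58, 59, 61, 62}
Number of generators = φ(63) = 36

Generators of ℤ_63 = {1, 2, 4, 5, 8, 10, 11, 13, 16, 17, 19, 20, 22, 23, 25, 26, 29, 31, 32, 34, 37, 38, 40, 41, 43, 44, 46, 47, 50, 52, 53, 55, 58, 59, 61, 62}


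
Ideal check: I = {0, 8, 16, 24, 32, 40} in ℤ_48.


Check ideal conditions for I = {0, 8, 16, 24, 32, 40} in ℤ_48:
(1) I is an additive subgroup? Yes
(2) For r ∈ ℤ_48 and a ∈ I: r·a ∈ I? Yes

Yes, I is an ideal of ℤ_48


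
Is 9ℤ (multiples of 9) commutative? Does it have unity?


9ℤ is a commutative ring under +,× but has no multiplicative identity (1 ∉ 9ℤ); it has no zero divisors, but without unity it is not an integral domain
Commutative: Yes
Integral domain: No
Has unity: No

9ℤ (multiples of 9): Commutative=Yes, Unity=No


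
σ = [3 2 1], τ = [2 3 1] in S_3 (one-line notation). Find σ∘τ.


σ∘τ: apply τ first, then σ
1 →τ 2 →σ 2
2 →τ 3 →σ 1
3 →τ 1 →σ 3

σ∘τ = [2 1 3]


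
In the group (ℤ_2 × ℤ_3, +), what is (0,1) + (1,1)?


Operation: componentwise addition mod (2, 3)
(0,1) + (1,1) = ((a₁+b₁) mod 2, (a₂+b₂) mod 3) with a = (0,1), b = (1,1)

(0,1) + (1,1) = (1,2)


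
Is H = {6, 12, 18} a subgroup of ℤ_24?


Subgroup test for H = {6, 12, 18} in (ℤ_24, +):
(1) 0 ∈ H? No
(2) Closure: for all a,b ∈ H, (a+b) mod 24 ∈ H? No  [counterexample: 6 + 18 = 0 ∉ H]
(3) Inverses: for all a ∈ H, -a mod 24 ∈ H? Yes

No, H is not a subgroup of ℤ_24


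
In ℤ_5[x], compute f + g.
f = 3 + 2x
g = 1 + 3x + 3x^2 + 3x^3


Add coefficients mod 5:
x^0: 3 + 1 = 4 (mod 5)
x^1: 2 + 3 = 0 (mod 5)
x^2: 0 + 3 = 3 (mod 5)
x^3: 0 + 3 = 3 (mod 5)
Result: 4 + 3x^2 + 3x^3

f + g = 4 + 3x^2 + 3x^3


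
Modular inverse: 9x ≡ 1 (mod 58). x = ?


Use the extended Euclidean algorithm to write 1 = 9·s + 58·t; then s mod 58 is the inverse.
Euclidean algorithm:
  9 = 0·58 + 9
  58 = 6·9 + 4
  9 = 2·4 + 1
  4 = 4·1 + 0
gcd(9,58) = 1
Back-substitution gives: 9·(13) + 58·(-2) = 1
So 9⁻¹ ≡ 13 ≡ 13 (mod 58)
Check: 9 × 13 = 117 ≡ 1 (mod 58) ✓

9⁻¹ ≡ 13 (mod 58)


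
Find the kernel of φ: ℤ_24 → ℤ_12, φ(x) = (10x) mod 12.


Kernel = preimage of identity
ker(φ) = {x ∈ ℤ_24 : 10x ≡ 0 (mod 12)}. Since 12 | 24, φ is well-defined. The kernel is the cyclic subgroup ⟨6⟩ of ℤ_24 (order 4), i.e. {0, 6, 12, 18}

ker(φ) = {0, 6, 12, 18}


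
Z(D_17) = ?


Z(G) = {g ∈ G | gx = xg for all x ∈ G}
For odd n, Z(D_n) = {e}: no nontrivial rotation commutes with all reflections

Z(D_17) = {e}


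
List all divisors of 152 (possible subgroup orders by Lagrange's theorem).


Lagrange's theorem: |H| divides |G|
|G| = 152
Divisors of 152: 1, 2, 4, 8, 19, 38, 76, 152

Possible subgroup orders: {1, 2, 4, 8, 19, 38, 76, 152}


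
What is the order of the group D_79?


|D_n| = 2n (n rotations and n reflections)
|D_79| = 2×79 = 158

|D_79| = 158


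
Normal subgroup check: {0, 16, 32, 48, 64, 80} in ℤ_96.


H = {0, 16, 32, 48, 64, 80} in ℤ_96
ℤ_96 is abelian; every subgroup of an abelian group is normal

Yes, normal subgroup


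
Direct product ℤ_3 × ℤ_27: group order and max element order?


|ℤ_3 × ℤ_27| = 3 × 27 = 81
Max element order = lcm(3,27) = 27
Cyclic? No (gcd=3)

|ℤ_3×ℤ_27| = 81, max element order = 27


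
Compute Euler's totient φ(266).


Factor n: 266 = 2 × 7 × 19
φ(n) = n · ∏(1 - 1/p) over distinct primes p | n
φ(266) = 266 · (1 - 1/2) · (1 - 1/7) · (1 - 1/19) = 108

φ(266) = 108


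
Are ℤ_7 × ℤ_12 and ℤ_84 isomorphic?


Comparing ℤ_7 × ℤ_12 and ℤ_84:
gcd(7,12) = 1, so ℤ_7 × ℤ_12 ≅ ℤ_84 (CRT)

Yes, ℤ_7 × ℤ_12 ≅ ℤ_84


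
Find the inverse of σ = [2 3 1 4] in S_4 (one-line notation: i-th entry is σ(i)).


To find σ⁻¹, swap domain and range:
σ(1) = 2 → σ⁻¹(2) = 1
σ(2) = 3 → σ⁻¹(3) = 2
σ(3) = 1 → σ⁻¹(1) = 3
σ(4) = 4 → σ⁻¹(4) = 4

σ⁻¹ = [3 1 2 4]


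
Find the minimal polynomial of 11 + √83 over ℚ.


Let α = 11 + √83. Then α - 11 = √83, so (α - 11)² = 83, giving α² - 22α + 38 = 0. Degree 2 and α ∉ ℚ, so this is the minimal polynomial.

Minimal polynomial: x² - 22x + 38


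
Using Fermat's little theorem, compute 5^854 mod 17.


Fermat's little theorem: if p is prime and gcd(a,p)=1, then a^(p-1) ≡ 1 (mod p)
p = 17 is prime, gcd(5,17) = 1
Reduce exponent: 854 mod 16 = 6
So 5^854 ≡ 5^6 (mod 17)
5^6 mod 17 = 2

5^854 ≡ 2 (mod 17)


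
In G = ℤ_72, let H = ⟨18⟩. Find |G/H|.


|⟨18⟩| = n / gcd(18, 72) = 72 / 18 = 4
H is normal (ℤ_72 is abelian).
|G/H| = |G| / |H| = 72 / 4 = 18

|G/H| = 18


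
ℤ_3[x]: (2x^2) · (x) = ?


Expand and collect like terms; reduce coefficients mod 3:
x^0: 0·0 = 0 ≡ 0 (mod 3)
x^1: 0·1 + 0·0 = 0 ≡ 0 (mod 3)
x^2: 0·1 + 2·0 = 0 ≡ 0 (mod 3)
x^3: 2·1 = 2 ≡ 2 (mod 3)
Result: 2x^3

f · g = 2x^3


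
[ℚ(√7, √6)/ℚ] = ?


[ℚ(√7,√6):ℚ] = [ℚ(√7,√6):ℚ(√7)]·[ℚ(√7):ℚ] = 2·2 = 4

[ℚ(√7, √6)/ℚ] = 4


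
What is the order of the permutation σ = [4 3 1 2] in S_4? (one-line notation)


Cycle decomposition: (1 4 2 3)
Cycle lengths: 4
Order = lcm(4) = 4

ord(σ) = 4


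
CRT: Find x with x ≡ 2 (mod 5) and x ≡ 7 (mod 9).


m₁ = 5, m₂ = 9, gcd = 1, so CRT applies. M = m₁·m₂ = 45
Let M₁ = M/m₁ = 9, M₂ = M/m₂ = 5
Find y₁ ≡ M₁⁻¹ (mod m₁): 9⁻¹ ≡ 4 (mod 5)
Find y₂ ≡ M₂⁻¹ (mod m₂): 5⁻¹ ≡ 2 (mod 9)
x = a₁·M₁·y₁ + a₂·M₂·y₂ = 2·9·4 + 7·5·2 = 142
Reduce mod 45: x ≡ 7
Check: 7 mod 5 = 2 ✓, 7 mod 9 = 7 ✓

x ≡ 7 (mod 45)


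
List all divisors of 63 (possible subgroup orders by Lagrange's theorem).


Lagrange's theorem: |H| divides |G|
|G| = 63
Divisors of 63: 1, 3, 7, 9, 21, 63

Possible subgroup orders: {1, 3, 7, 9, 21, 63}


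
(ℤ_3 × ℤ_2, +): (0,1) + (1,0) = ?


Operation: componentwise addition mod (3, 2)
(0,1) + (1,0) = ((a₁+b₁) mod 3, (a₂+b₂) mod 2) with a = (0,1), b = (1,0)

(0,1) + (1,0) = (1,1)


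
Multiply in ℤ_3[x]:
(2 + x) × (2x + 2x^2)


Expand and collect like terms; reduce coefficients mod 3:
x^0: 2·0 = 0 ≡ 0 (mod 3)
x^1: 2·2 + 1·0 = 4 ≡ 1 (mod 3)
x^2: 2·2 + 1·2 = 6 ≡ 0 (mod 3)
x^3: 1·2 = 2 ≡ 2 (mod 3)
Result: x + 2x^3

f · g = x + 2x^3


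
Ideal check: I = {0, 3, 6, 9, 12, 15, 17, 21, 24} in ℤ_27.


Check ideal conditions for I = {0, 3, 6, 9, 12, 15, 17, 21, 24} in ℤ_27:
(1) I is an additive subgroup? No
(2) For r ∈ ℤ_27 and a ∈ I: r·a ∈ I? No  [counterexample: r=2, a=9, r·a mod 27 = 18 ∉ I]

No, I is not an ideal of ℤ_27


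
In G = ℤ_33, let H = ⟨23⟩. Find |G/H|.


|⟨23⟩| = n / gcd(23, 33) = 33 / 1 = 33
H is normal (ℤ_33 is abelian).
|G/H| = |G| / |H| = 33 / 33 = 1

|G/H| = 1


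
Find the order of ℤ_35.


ℤ_n has n elements.

|ℤ_35| = 35


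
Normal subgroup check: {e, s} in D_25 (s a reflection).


H = {e, s} in D_25 (s a reflection)
r·s·r⁻¹ = sr⁻² ≠ s for n ≥ 3, so {e, s} is not closed under conjugation

No, not a normal subgroup


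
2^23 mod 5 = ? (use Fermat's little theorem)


Fermat's little theorem: if p is prime and gcd(a,p)=1, then a^(p-1) ≡ 1 (mod p)
p = 5 is prime, gcd(2,5) = 1
Reduce exponent: 23 mod 4 = 3
So 2^23 ≡ 2^3 (mod 5)
2^3 mod 5 = 3

2^23 ≡ 3 (mod 5)


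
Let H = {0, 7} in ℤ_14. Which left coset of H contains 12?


12 + H = {12 + h (mod 14) : h ∈ H}
12+0=12, 12+7=5
12 + H = {5, 12} = 5 + H

12 + H = {5, 12}


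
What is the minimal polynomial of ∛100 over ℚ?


∛100 satisfies x³ - 100 = 0, irreducible over ℚ (no rational root; 100 is not a perfect cube)

Minimal polynomial: x³ - 100


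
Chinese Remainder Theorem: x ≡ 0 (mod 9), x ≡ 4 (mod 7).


m₁ = 9, m₂ = 7, gcd = 1, so CRT applies. M = m₁·m₂ = 63
Let M₁ = M/m₁ = 7, M₂ = M/m₂ = 9
Find y₁ ≡ M₁⁻¹ (mod m₁): 7⁻¹ ≡ 4 (mod 9)
Find y₂ ≡ M₂⁻¹ (mod m₂): 9⁻¹ ≡ 4 (mod 7)
x = a₁·M₁·y₁ + a₂·M₂·y₂ = 0·7·4 + 4·9·4 = 144
Reduce mod 63: x ≡ 18
Check: 18 mod 9 = 0 ✓, 18 mod 7 = 4 ✓

x ≡ 18 (mod 63)


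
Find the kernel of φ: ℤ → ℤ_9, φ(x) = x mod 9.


Kernel = preimage of identity
ker(φ) = {x ∈ ℤ : x ≡ 0 (mod 9)} = 9ℤ = {0, ±9, ±18, ...}

ker(φ) = 9ℤ


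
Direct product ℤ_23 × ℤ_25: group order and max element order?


|ℤ_23 × ℤ_25| = 23 × 25 = 575
Max element order = lcm(23,25) = 575
Cyclic? Yes (gcd=1)

|ℤ_23×ℤ_25| = 575, max element order = 575


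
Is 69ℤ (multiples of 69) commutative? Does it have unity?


69ℤ is a commutative ring under +,× but has no multiplicative identity (1 ∉ 69ℤ); it has no zero divisors, but without unity it is not an integral domain
Commutative: Yes
Integral domain: No
Has unity: No

69ℤ (multiples of 69): Commutative=Yes, Unity=No


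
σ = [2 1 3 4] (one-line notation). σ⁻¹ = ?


To find σ⁻¹, swap domain and range:
σ(1) = 2 → σ⁻¹(2) = 1
σ(2) = 1 → σ⁻¹(1) = 2
σ(3) = 3 → σ⁻¹(3) = 3
σ(4) = 4 → σ⁻¹(4) = 4

σ⁻¹ = [2 1 3 4]


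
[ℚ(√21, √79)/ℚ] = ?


[ℚ(√21,√79):ℚ] = [ℚ(√21,√79):ℚ(√21)]·[ℚ(√21):ℚ] = 2·2 = 4

[ℚ(√21, √79)/ℚ] = 4


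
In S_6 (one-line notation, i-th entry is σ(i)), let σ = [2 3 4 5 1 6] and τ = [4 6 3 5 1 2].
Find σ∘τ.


σ∘τ: apply τ first, then σ
1 →τ 4 →σ 5
2 →τ 6 →σ 6
3 →τ 3 →σ 4
4 →τ 5 →σ 1
5 →τ 1 →σ 2
6 →τ 2 →σ 3

σ∘τ = [5 6 4 1 2 3]


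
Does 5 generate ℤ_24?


g generates ℤ_n iff gcd(g, n) = 1
gcd(5, 24) = 1
Since gcd = 1, 5 is a generator.

Yes, 5 generates ℤ_24


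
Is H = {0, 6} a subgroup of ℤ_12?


Subgroup test for H = {0, 6} in (ℤ_12, +):
(1) 0 ∈ H? Yes
(2) Closure: for all a,b ∈ H, (a+b) mod 12 ∈ H? Yes
(3) Inverses: for all a ∈ H, -a mod 12 ∈ H? Yes

Yes, H is a subgroup of ℤ_12


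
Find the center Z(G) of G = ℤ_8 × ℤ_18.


Z(G) = {g ∈ G | gx = xg for all x ∈ G}
Direct product of abelian groups is abelian, so Z(G) = G

Z(ℤ_8 × ℤ_18) = ℤ_8 × ℤ_18


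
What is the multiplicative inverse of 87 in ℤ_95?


Use the extended Euclidean algorithm to write 1 = 87·s + 95·t; then s mod 95 is the inverse.
Euclidean algorithm:
  87 = 0·95 + 87
  95 = 1·87 + 8
  87 = 10·8 + 7
  8 = 1·7 + 1
  7 = 7·1 + 0
gcd(87,95) = 1
Back-substitution gives: 87·(-12) + 95·(11) = 1
So 87⁻¹ ≡ -12 ≡ 83 (mod 95)
Check: 87 × 83 = 7221 ≡ 1 (mod 95) ✓

87⁻¹ ≡ 83 (mod 95)


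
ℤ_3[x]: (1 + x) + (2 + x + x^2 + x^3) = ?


Add coefficients mod 3:
x^0: 1 + 2 = 0 (mod 3)
x^1: 1 + 1 = 2 (mod 3)
x^2: 0 + 1 = 1 (mod 3)
x^3: 0 + 1 = 1 (mod 3)
Result: 2x + x^2 + x^3

f + g = 2x + x^2 + x^3


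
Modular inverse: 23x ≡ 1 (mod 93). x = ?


Use the extended Euclidean algorithm to write 1 = 23·s + 93·t; then s mod 93 is the inverse.
Euclidean algorithm:
  23 = 0·93 + 23
  93 = 4·23 + 1
  23 = 23·1 + 0
gcd(23,93) = 1
Back-substitution gives: 23·(-4) + 93·(1) = 1
So 23⁻¹ ≡ -4 ≡ 89 (mod 93)
Check: 23 × 89 = 2047 ≡ 1 (mod 93) ✓

23⁻¹ ≡ 89 (mod 93)


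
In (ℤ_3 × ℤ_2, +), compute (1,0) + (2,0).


Operation: componentwise addition mod (3, 2)
(1,0) + (2,0) = ((a₁+b₁) mod 3, (a₂+b₂) mod 2) with a = (1,0), b = (2,0)

(1,0) + (2,0) = (0,0)


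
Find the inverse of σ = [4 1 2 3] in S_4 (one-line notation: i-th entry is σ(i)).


To find σ⁻¹, swap domain and range:
σ(1) = 4 → σ⁻¹(4) = 1
σ(2) = 1 → σ⁻¹(1) = 2
σ(3) = 2 → σ⁻¹(2) = 3
σ(4) = 3 → σ⁻¹(3) = 4

σ⁻¹ = [2 3 4 1]


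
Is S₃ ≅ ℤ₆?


Comparing S₃ and ℤ₆:
S₃ is non-abelian, ℤ₆ is abelian

No, S₃ ≇ ℤ₆


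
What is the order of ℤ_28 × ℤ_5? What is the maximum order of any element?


|ℤ_28 × ℤ_5| = 28 × 5 = 140
Max element order = lcm(28,5) = 140
Cyclic? Yes (gcd=1)

|ℤ_28×ℤ_5| = 140, max element order = 140


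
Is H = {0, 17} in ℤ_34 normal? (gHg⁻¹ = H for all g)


H = {0, 17} in ℤ_34
ℤ_34 is abelian; every subgroup of an abelian group is normal

Yes, normal subgroup


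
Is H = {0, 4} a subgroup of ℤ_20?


Subgroup test for H = {0, 4} in (ℤ_20, +):
(1) 0 ∈ H? Yes
(2) Closure: for all a,b ∈ H, (a+b) mod 20 ∈ H? No  [counterexample: 4 + 4 = 8 ∉ H]
(3) Inverses: for all a ∈ H, -a mod 20 ∈ H? No

No, H is not a subgroup of ℤ_20


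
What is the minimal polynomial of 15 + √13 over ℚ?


Let α = 15 + √13. Then α - 15 = √13, so (α - 15)² = 13, giving α² - 30α + 212 = 0. Degree 2 and α ∉ ℚ, so this is the minimal polynomial.

Minimal polynomial: x² - 30x + 212


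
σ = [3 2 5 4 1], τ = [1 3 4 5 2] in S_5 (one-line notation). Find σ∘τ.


σ∘τ: apply τ first, then σ
1 →τ 1 →σ 3
2 →τ 3 →σ 5
3 →τ 4 →σ 4
4 →τ 5 →σ 1
5 →τ 2 →σ 2

σ∘τ = [3 5 4 1 2]


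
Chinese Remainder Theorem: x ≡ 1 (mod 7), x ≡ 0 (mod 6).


m₁ = 7, m₂ = 6, gcd = 1, so CRT applies. M = m₁·m₂ = 42
Let M₁ = M/m₁ = 6, M₂ = M/m₂ = 7
Find y₁ ≡ M₁⁻¹ (mod m₁): 6⁻¹ ≡ 6 (mod 7)
Find y₂ ≡ M₂⁻¹ (mod m₂): 7⁻¹ ≡ 1 (mod 6)
x = a₁·M₁·y₁ + a₂·M₂·y₂ = 1·6·6 + 0·7·1 = 36
Reduce mod 42: x ≡ 36
Check: 36 mod 7 = 1 ✓, 36 mod 6 = 0 ✓

x ≡ 36 (mod 42)


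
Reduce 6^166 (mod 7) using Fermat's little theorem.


Fermat's little theorem: if p is prime and gcd(a,p)=1, then a^(p-1) ≡ 1 (mod p)
p = 7 is prime, gcd(6,7) = 1
Reduce exponent: 166 mod 6 = 4
So 6^166 ≡ 6^4 (mod 7)
6^4 mod 7 = 1

6^166 ≡ 1 (mod 7)


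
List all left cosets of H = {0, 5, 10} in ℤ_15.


H = {0, 5, 10}, |H| = 3
Number of cosets = |G|/|H| = 15/3 = 5
0 + H = {0, 5, 10}
1 + H = {1, 6, 11}
2 + H = {2, 7, 12}
3 + H = {3, 8, 13}
4 + H = {4, 9, 14}

Cosets: 0+H={0,5,10}; 1+H={1,6,11}; 2+H={2,7,12}; 3+H={3,8,13}; 4+H={4,9,14}


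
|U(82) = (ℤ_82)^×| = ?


U(n) is the group of units mod n; |U(n)| = φ(n)
|U(82)| = φ(82) = 40

|U(82) = (ℤ_82)^×| = 40


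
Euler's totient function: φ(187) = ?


Factor n: 187 = 11 × 17
φ(n) = n · ∏(1 - 1/p) over distinct primes p | n
φ(187) = 187 · (1 - 1/11) · (1 - 1/17) = 160

φ(187) = 160


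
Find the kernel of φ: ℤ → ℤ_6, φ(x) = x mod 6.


Kernel = preimage of identity
ker(φ) = {x ∈ ℤ : x ≡ 0 (mod 6)} = 6ℤ = {0, ±6, ±12, ...}

ker(φ) = 6ℤ


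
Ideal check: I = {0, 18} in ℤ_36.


Check ideal conditions for I = {0, 18} in ℤ_36:
(1) I is an additive subgroup? Yes
(2) For r ∈ ℤ_36 and a ∈ I: r·a ∈ I? Yes

Yes, I is an ideal of ℤ_36


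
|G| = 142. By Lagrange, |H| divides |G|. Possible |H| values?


Lagrange's theorem: |H| divides |G|
|G| = 142
Divisors of 142: 1, 2, 71, 142

Possible subgroup orders: {1, 2, 71, 142}


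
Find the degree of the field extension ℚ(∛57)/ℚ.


∛57 has minimal polynomial x³ - 57 (irreducible over ℚ since 57 is not a perfect cube)

[ℚ(∛57)/ℚ] = 3


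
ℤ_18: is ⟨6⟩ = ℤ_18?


g generates ℤ_n iff gcd(g, n) = 1
gcd(6, 18) = 6
Since gcd = 6 ≠ 1, ⟨6⟩ has order 3 < 18, so 6 is not a generator.

No, 6 does not generate ℤ_18


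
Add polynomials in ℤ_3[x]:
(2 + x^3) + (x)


Add coefficients mod 3:
x^0: 2 + 0 = 2 (mod 3)
x^1: 0 + 1 = 1 (mod 3)
x^2: 0 + 0 = 0 (mod 3)
x^3: 1 + 0 = 1 (mod 3)
Result: 2 + x + x^3

f + g = 2 + x + x^3


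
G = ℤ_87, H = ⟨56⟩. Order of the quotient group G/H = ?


|⟨56⟩| = n / gcd(56, 87) = 87 / 1 = 87
H is normal (ℤ_87 is abelian).
|G/H| = |G| / |H| = 87 / 87 = 1

|G/H| = 1


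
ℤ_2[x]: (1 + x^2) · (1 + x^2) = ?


Expand and collect like terms; reduce coefficients mod 2:
x^0: 1·1 = 1 ≡ 1 (mod 2)
x^1: 1·0 + 0·1 = 0 ≡ 0 (mod 2)
x^2: 1·1 + 0·0 + 1·1 = 2 ≡ 0 (mod 2)
x^3: 0·1 + 1·0 = 0 ≡ 0 (mod 2)
x^4: 1·1 = 1 ≡ 1 (mod 2)
Result: 1 + x^4

f · g = 1 + x^4


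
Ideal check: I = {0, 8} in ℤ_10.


Check ideal conditions for I = {0, 8} in ℤ_10:
(1) I is an additive subgroup? No
(2) For r ∈ ℤ_10 and a ∈ I: r·a ∈ I? No  [counterexample: r=2, a=8, r·a mod 10 = 6 ∉ I]

No, I is not an ideal of ℤ_10


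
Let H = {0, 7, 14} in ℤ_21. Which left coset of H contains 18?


18 + H = {18 + h (mod 21) : h ∈ H}
18+0=18, 18+7=4, 18+14=11
18 + H = {4, 11, 18} = 4 + H

18 + H = {4, 11, 18}


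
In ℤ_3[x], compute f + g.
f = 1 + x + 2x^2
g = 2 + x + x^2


Add coefficients mod 3:
x^0: 1 + 2 = 0 (mod 3)
x^1: 1 + 1 = 2 (mod 3)
x^2: 2 + 1 = 0 (mod 3)
Result: 2x

f + g = 2x


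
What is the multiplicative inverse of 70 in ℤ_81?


Use the extended Euclidean algorithm to write 1 = 70·s + 81·t; then s mod 81 is the inverse.
Euclidean algorithm:
  70 = 0·81 + 70
  81 = 1·70 + 11
  70 = 6·11 + 4
  11 = 2·4 + 3
  4 = 1·3 + 1
  3 = 3·1 + 0
gcd(70,81) = 1
Back-substitution gives: 70·(22) + 81·(-19) = 1
So 70⁻¹ ≡ 22 ≡ 22 (mod 81)
Check: 70 × 22 = 1540 ≡ 1 (mod 81) ✓

70⁻¹ ≡ 22 (mod 81)


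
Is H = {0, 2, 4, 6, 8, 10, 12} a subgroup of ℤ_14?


Subgroup test for H = {0, 2, 4, 6, 8, 10, 12} in (ℤ_14, +):
(1) 0 ∈ H? Yes
(2) Closure: for all a,b ∈ H, (a+b) mod 14 ∈ H? Yes
(3) Inverses: for all a ∈ H, -a mod 14 ∈ H? Yes

Yes, H is a subgroup of ℤ_14


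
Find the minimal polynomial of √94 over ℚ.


√94 satisfies x² - 94 = 0, irreducible over ℚ since 94 is squarefree

Minimal polynomial: x² - 94


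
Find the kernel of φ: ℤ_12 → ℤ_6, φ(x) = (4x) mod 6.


Kernel = preimage of identity
ker(φ) = {x ∈ ℤ_12 : 4x ≡ 0 (mod 6)}. Since 6 | 12, φ is well-defined. The kernel is the cyclic subgroup ⟨3⟩ of ℤ_12 (order 4), i.e. {0, 3, 6, 9}

ker(φ) = {0, 3, 6, 9}


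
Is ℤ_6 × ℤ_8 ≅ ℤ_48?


Comparing ℤ_6 × ℤ_8 and ℤ_48:
gcd(6,8) = 2 ≠ 1. Max element order in ℤ_6×ℤ_8 is lcm(6,8) = 24 < 48, so it has no element of order 48

No, ℤ_6 × ℤ_8 ≇ ℤ_48


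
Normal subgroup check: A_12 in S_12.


H = A_12 in S_12
A_12 has index 2 in S_12, and every subgroup of index 2 is normal

Yes, normal subgroup


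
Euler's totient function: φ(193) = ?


Factor n: 193 = 193
φ(n) = n · ∏(1 - 1/p) over distinct primes p | n
φ(193) = 193 · (1 - 1/193) = 192

φ(193) = 192


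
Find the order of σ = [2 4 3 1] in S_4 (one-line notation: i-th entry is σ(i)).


Cycle decomposition: (1 2 4)
Cycle lengths: 3
Order = lcm(3) = 3

ord(σ) = 3


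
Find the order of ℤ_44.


ℤ_n has n elements.

|ℤ_44| = 44


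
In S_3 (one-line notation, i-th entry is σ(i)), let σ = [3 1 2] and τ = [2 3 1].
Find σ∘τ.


σ∘τ: apply τ first, then σ
1 →τ 2 →σ 1
2 →τ 3 →σ 2
3 →τ 1 →σ 3

σ∘τ = [1 2 3]


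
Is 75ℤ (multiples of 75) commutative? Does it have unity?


75ℤ is a commutative ring under +,× but has no multiplicative identity (1 ∉ 75ℤ); it has no zero divisors, but without unity it is not an integral domain
Commutative: Yes
Integral domain: No
Has unity: No

75ℤ (multiples of 75): Commutative=Yes, Unity=No


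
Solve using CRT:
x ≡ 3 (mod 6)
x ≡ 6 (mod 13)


m₁ = 6, m₂ = 13, gcd = 1, so CRT applies. M = m₁·m₂ = 78
Let M₁ = M/m₁ = 13, M₂ = M/m₂ = 6
Find y₁ ≡ M₁⁻¹ (mod m₁): 13⁻¹ ≡ 1 (mod 6)
Find y₂ ≡ M₂⁻¹ (mod m₂): 6⁻¹ ≡ 11 (mod 13)
x = a₁·M₁·y₁ + a₂·M₂·y₂ = 3·13·1 + 6·6·11 = 435
Reduce mod 78: x ≡ 45
Check: 45 mod 6 = 3 ✓, 45 mod 13 = 6 ✓

x ≡ 45 (mod 78)


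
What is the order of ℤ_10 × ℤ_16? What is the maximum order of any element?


|ℤ_10 × ℤ_16| = 10 × 16 = 160
Max element order = lcm(10,16) = 80
Cyclic? No (gcd=2)

|ℤ_10×ℤ_16| = 160, max element order = 80


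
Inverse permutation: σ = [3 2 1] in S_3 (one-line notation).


To find σ⁻¹, swap domain and range:
σ(1) = 3 → σ⁻¹(3) = 1
σ(2) = 2 → σ⁻¹(2) = 2
σ(3) = 1 → σ⁻¹(1) = 3

σ⁻¹ = [3 2 1]


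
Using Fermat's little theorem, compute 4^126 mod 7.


Fermat's little theorem: if p is prime and gcd(a,p)=1, then a^(p-1) ≡ 1 (mod p)
p = 7 is prime, gcd(4,7) = 1
Reduce exponent: 126 mod 6 = 0
So 4^126 ≡ 4^0 (mod 7)
4^0 = 1

4^126 ≡ 1 (mod 7)


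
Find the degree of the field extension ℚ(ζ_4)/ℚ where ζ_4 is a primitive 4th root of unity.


[ℚ(ζ_n):ℚ] = deg Φ_n(x) = φ(n). Here φ(4) = 2

[ℚ(ζ_4)/ℚ where ζ_4 is a primitive 4th root of unity] = 2


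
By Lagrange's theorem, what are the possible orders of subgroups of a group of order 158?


Lagrange's theorem: |H| divides |G|
|G| = 158
Divisors of 158: 1, 2, 79, 158

Possible subgroup orders: {1, 2, 79, 158}


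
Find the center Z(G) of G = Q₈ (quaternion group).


Z(G) = {g ∈ G | gx = xg for all x ∈ G}
In Q₈ = {±1, ±i, ±j, ±k}, only ±1 commute with every element

Z(Q₈ (quaternion group)) = {1, -1}


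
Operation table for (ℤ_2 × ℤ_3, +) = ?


Elements: {(0,0), (0,1), (0,2), (1,0), (1,1), (1,2)}
Operation: componentwise addition mod (2, 3)
Entry (a, b) = ((a₁+b₁) mod 2, (a₂+b₂) mod 3)

Cayley table:
      | (0,0) | (0,1) | (0,2) | (1,0) | (1,1) | (1,2)
(0,0) | (0,0) | (0,1) | (0,2) | (1,0) | (1,1) | (1,2)
(0,1) | (0,1) | (0,2) | (0,0) | (1,1) | (1,2) | (1,0)
(0,2) | (0,2) | (0,0) | (0,1) | (1,2) | (1,0) | (1,1)
(1,0) | (1,0) | (1,1) | (1,2) | (0,0) | (0,1) | (0,2)
(1,1) | (1,1) | (1,2) | (1,0) | (0,1) | (0,2) | (0,0)
(1,2) | (1,2) | (1,0) | (1,1) | (0,2) | (0,0) | (0,1)


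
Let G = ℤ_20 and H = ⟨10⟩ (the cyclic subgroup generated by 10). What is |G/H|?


|⟨10⟩| = n / gcd(10, 20) = 20 / 10 = 2
H is normal (ℤ_20 is abelian).
|G/H| = |G| / |H| = 20 / 2 = 10

|G/H| = 10


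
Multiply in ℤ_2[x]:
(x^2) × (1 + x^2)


Expand and collect like terms; reduce coefficients mod 2:
x^0: 0·1 = 0 ≡ 0 (mod 2)
x^1: 0·0 + 0·1 = 0 ≡ 0 (mod 2)
x^2: 0·1 + 0·0 + 1·1 = 1 ≡ 1 (mod 2)
x^3: 0·1 + 1·0 = 0 ≡ 0 (mod 2)
x^4: 1·1 = 1 ≡ 1 (mod 2)
Result: x^2 + x^4

f · g = x^2 + x^4


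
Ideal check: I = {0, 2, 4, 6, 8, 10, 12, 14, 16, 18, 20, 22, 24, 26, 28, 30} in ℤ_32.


Check ideal conditions for I = {0, 2, 4, 6, 8, 10, 12, 14, 16, 18, 20, 22, 24, 26, 28, 30} in ℤ_32:
(1) I is an additive subgroup? Yes
(2) For r ∈ ℤ_32 and a ∈ I: r·a ∈ I? Yes

Yes, I is an ideal of ℤ_32


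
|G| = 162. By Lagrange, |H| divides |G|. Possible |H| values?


Lagrange's theorem: |H| divides |G|
|G| = 162
Divisors of 162: 1, 2, 3, 6, 9, 18, 27, 54, 81, 162

Possible subgroup orders: {1, 2, 3, 6, 9, 18, 27, 54, 81, 162}


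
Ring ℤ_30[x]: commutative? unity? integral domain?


ℤ_30 has zero divisors (2·15 ≡ 0), and these lift to constant zero divisors in ℤ_30[x]; so not an integral domain
Commutative: Yes
Integral domain: No
Has unity: Yes

ℤ_30[x]: Commutative=Yes, Unity=Yes


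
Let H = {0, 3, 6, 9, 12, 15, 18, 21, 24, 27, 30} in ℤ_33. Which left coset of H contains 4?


4 + H = {4 + h (mod 33) : h ∈ H}
4+0=4, 4+3=7, 4+6=10, 4+9=13, 4+12=16, 4+15=19, 4+18=22, 4+21=25, 4+24=28, 4+27=31, 4+30=1
4 + H = {1, 4, 7, 10, 13, 16, 19, 22, 25, 28, 31} = 1 + H

4 + H = {1, 4, 7, 10, 13, 16, 19, 22, 25, 28, 31}


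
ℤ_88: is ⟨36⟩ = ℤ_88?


g generates ℤ_n iff gcd(g, n) = 1
gcd(36, 88) = 4
Since gcd = 4 ≠ 1, ⟨36⟩ has order 22 < 88, so 36 is not a generator.

No, 36 does not generate ℤ_88


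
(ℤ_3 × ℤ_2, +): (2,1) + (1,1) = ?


Operation: componentwise addition mod (3, 2)
(2,1) + (1,1) = ((a₁+b₁) mod 3, (a₂+b₂) mod 2) with a = (2,1), b = (1,1)

(2,1) + (1,1) = (0,0)


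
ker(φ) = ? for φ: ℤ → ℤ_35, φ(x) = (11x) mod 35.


Kernel = preimage of identity
ker(φ) = {x ∈ ℤ : 11x ≡ 0 (mod 35)}. gcd(11,35) = 1, so 11x ≡ 0 (mod 35) ⟺ x ≡ 0 (mod 35/1 = 35). Hence ker(φ) = 35ℤ

ker(φ) = 35ℤ


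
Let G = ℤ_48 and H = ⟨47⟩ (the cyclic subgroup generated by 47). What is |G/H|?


|⟨47⟩| = n / gcd(47, 48) = 48 / 1 = 48
H is normal (ℤ_48 is abelian).
|G/H| = |G| / |H| = 48 / 48 = 1

|G/H| = 1


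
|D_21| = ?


|D_n| = 2n (n rotations and n reflections)
|D_21| = 2×21 = 42

|D_21| = 42


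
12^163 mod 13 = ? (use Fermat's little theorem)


Fermat's little theorem: if p is prime and gcd(a,p)=1, then a^(p-1) ≡ 1 (mod p)
p = 13 is prime, gcd(12,13) = 1
Reduce exponent: 163 mod 12 = 7
So 12^163 ≡ 12^7 (mod 13)
12^7 mod 13 = 12

12^163 ≡ 12 (mod 13)


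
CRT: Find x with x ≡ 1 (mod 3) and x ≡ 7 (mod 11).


m₁ = 3, m₂ = 11, gcd = 1, so CRT applies. M = m₁·m₂ = 33
Let M₁ = M/m₁ = 11, M₂ = M/m₂ = 3
Find y₁ ≡ M₁⁻¹ (mod m₁): 11⁻¹ ≡ 2 (mod 3)
Find y₂ ≡ M₂⁻¹ (mod m₂): 3⁻¹ ≡ 4 (mod 11)
x = a₁·M₁·y₁ + a₂·M₂·y₂ = 1·11·2 + 7·3·4 = 106
Reduce mod 33: x ≡ 7
Check: 7 mod 3 = 1 ✓, 7 mod 11 = 7 ✓

x ≡ 7 (mod 33)


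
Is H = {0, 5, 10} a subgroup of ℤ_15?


Subgroup test for H = {0, 5, 10} in (ℤ_15, +):
(1) 0 ∈ H? Yes
(2) Closure: for all a,b ∈ H, (a+b) mod 15 ∈ H? Yes
(3) Inverses: for all a ∈ H, -a mod 15 ∈ H? Yes

Yes, H is a subgroup of ℤ_15


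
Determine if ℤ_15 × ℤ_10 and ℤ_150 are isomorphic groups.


Comparing ℤ_15 × ℤ_10 and ℤ_150:
gcd(15,10) = 5 ≠ 1. Max element order in ℤ_15×ℤ_10 is lcm(15,10) = 30 < 150, so it has no element of order 150

No, ℤ_15 × ℤ_10 ≇ ℤ_150


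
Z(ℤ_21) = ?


Z(G) = {g ∈ G | gx = xg for all x ∈ G}
ℤ_21 is abelian, so Z(G) = G

Z(ℤ_21) = ℤ_21


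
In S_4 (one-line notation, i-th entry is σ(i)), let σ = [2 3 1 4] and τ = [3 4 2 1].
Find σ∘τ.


σ∘τ: apply τ first, then σ
1 →τ 3 →σ 1
2 →τ 4 →σ 4
3 →τ 2 →σ 3
4 →τ 1 →σ 2

σ∘τ = [1 4 3 2]


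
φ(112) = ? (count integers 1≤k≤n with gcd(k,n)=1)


Factor n: 112 = 2^4 × 7
φ(n) = n · ∏(1 - 1/p) over distinct primes p | n
φ(112) = 112 · (1 - 1/2) · (1 - 1/7) = 48

φ(112) = 48


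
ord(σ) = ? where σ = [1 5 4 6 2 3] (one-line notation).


Cycle decomposition: (2 5) (3 4 6)
Cycle lengths: 2, 3
Order = lcm(2, 3) = 6

ord(σ) = 6


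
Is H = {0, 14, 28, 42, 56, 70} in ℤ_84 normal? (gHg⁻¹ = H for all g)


H = {0, 14, 28, 42, 56, 70} in ℤ_84
ℤ_84 is abelian; every subgroup of an abelian group is normal

Yes, normal subgroup


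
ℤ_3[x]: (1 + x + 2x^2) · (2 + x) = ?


Expand and collect like terms; reduce coefficients mod 3:
x^0: 1·2 = 2 ≡ 2 (mod 3)
x^1: 1·1 + 1·2 = 3 ≡ 0 (mod 3)
x^2: 1·1 + 2·2 = 5 ≡ 2 (mod 3)
x^3: 2·1 = 2 ≡ 2 (mod 3)
Result: 2 + 2x^2 + 2x^3

f · g = 2 + 2x^2 + 2x^3


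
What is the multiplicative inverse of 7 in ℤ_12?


Use the extended Euclidean algorithm to write 1 = 7·s + 12·t; then s mod 12 is the inverse.
Euclidean algorithm:
  7 = 0·12 + 7
  12 = 1·7 + 5
  7 = 1·5 + 2
  5 = 2·2 + 1
  2 = 2·1 + 0
gcd(7,12) = 1
Back-substitution gives: 7·(-5) + 12·(3) = 1
So 7⁻¹ ≡ -5 ≡ 7 (mod 12)
Check: 7 × 7 = 49 ≡ 1 (mod 12) ✓

7⁻¹ ≡ 7 (mod 12)


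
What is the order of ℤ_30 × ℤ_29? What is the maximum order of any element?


|ℤ_30 × ℤ_29| = 30 × 29 = 870
Max element order = lcm(30,29) = 870
Cyclic? Yes (gcd=1)

|ℤ_30×ℤ_29| = 870, max element order = 870


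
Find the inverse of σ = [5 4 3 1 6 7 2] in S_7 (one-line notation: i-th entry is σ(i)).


To find σ⁻¹, swap domain and range:
σ(1) = 5 → σ⁻¹(5) = 1
σ(2) = 4 → σ⁻¹(4) = 2
σ(3) = 3 → σ⁻¹(3) = 3
σ(4) = 1 → σ⁻¹(1) = 4
σ(5) = 6 → σ⁻¹(6) = 5
σ(6) = 7 → σ⁻¹(7) = 6
σ(7) = 2 → σ⁻¹(2) = 7

σ⁻¹ = [4 7 3 2 1 5 6]


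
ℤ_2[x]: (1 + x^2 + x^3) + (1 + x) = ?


Add coefficients mod 2:
x^0: 1 + 1 = 0 (mod 2)
x^1: 0 + 1 = 1 (mod 2)
x^2: 1 + 0 = 1 (mod 2)
x^3: 1 + 0 = 1 (mod 2)
Result: x + x^2 + x^3

f + g = x + x^2 + x^3


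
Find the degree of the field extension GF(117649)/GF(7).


GF(117649) = GF(7^6), so the extension degree is 6

[GF(117649)/GF(7)] = 6


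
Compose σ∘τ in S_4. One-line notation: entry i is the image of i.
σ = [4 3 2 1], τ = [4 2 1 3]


σ∘τ: apply τ first, then σ
1 →τ 4 →σ 1
2 →τ 2 →σ 3
3 →τ 1 →σ 4
4 →τ 3 →σ 2

σ∘τ = [1 3 4 2]


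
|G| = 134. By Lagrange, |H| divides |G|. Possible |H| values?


Lagrange's theorem: |H| divides |G|
|G| = 134
Divisors of 134: 1, 2, 67, 134

Possible subgroup orders: {1, 2, 67, 134}


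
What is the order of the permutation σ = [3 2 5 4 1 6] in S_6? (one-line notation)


Cycle decomposition: (1 3 5)
Cycle lengths: 3
Order = lcm(3) = 3

ord(σ) = 3


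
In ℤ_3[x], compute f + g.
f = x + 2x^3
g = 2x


Add coefficients mod 3:
x^0: 0 + 0 = 0 (mod 3)
x^1: 1 + 2 = 0 (mod 3)
x^2: 0 + 0 = 0 (mod 3)
x^3: 2 + 0 = 2 (mod 3)
Result: 2x^3

f + g = 2x^3


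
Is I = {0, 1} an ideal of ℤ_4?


Check ideal conditions for I = {0, 1} in ℤ_4:
(1) I is an additive subgroup? No
(2) For r ∈ ℤ_4 and a ∈ I: r·a ∈ I? No  [counterexample: r=2, a=1, r·a mod 4 = 2 ∉ I]

No, I is not an ideal of ℤ_4


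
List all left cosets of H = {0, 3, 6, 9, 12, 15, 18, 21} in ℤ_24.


H = {0, 3, 6, 9, 12, 15, 18, 21}, |H| = 8
Number of cosets = |G|/|H| = 24/8 = 3
0 + H = {0, 3, 6, 9, 12, 15, 18, 21}
1 + H = {1, 4, 7, 10, 13, 16, 19, 22}
2 + H = {2, 5, 8, 11, 14, 17, 20, 23}

Cosets: 0+H={0,3,6,9,12,15,18,21}; 1+H={1,4,7,10,13,16,19,22}; 2+H={2,5,8,11,14,17,20,23}


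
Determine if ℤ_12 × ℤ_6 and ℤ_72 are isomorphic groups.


Comparing ℤ_12 × ℤ_6 and ℤ_72:
gcd(12,6) = 6 ≠ 1. Max element order in ℤ_12×ℤ_6 is lcm(12,6) = 12 < 72, so it has no element of order 72

No, ℤ_12 × ℤ_6 ≇ ℤ_72


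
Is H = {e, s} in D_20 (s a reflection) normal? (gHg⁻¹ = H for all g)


H = {e, s} in D_20 (s a reflection)
r·s·r⁻¹ = sr⁻² ≠ s for n ≥ 3, so {e, s} is not closed under conjugation

No, not a normal subgroup


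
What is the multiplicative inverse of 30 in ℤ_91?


Use the extended Euclidean algorithm to write 1 = 30·s + 91·t; then s mod 91 is the inverse.
Euclidean algorithm:
  30 = 0·91 + 30
  91 = 3·30 + 1
  30 = 30·1 + 0
gcd(30,91) = 1
Back-substitution gives: 30·(-3) + 91·(1) = 1
So 30⁻¹ ≡ -3 ≡ 88 (mod 91)
Check: 30 × 88 = 2640 ≡ 1 (mod 91) ✓

30⁻¹ ≡ 88 (mod 91)


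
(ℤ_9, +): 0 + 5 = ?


Operation: addition mod 9
0 + 5 = (a + b) mod 9 with a = 0, b = 5

0 + 5 = 5


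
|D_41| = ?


|D_n| = 2n (n rotations and n reflections)
|D_41| = 2×41 = 82

|D_41| = 82


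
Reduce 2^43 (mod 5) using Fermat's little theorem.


Fermat's little theorem: if p is prime and gcd(a,p)=1, then a^(p-1) ≡ 1 (mod p)
p = 5 is prime, gcd(2,5) = 1
Reduce exponent: 43 mod 4 = 3
So 2^43 ≡ 2^3 (mod 5)
2^3 mod 5 = 3

2^43 ≡ 3 (mod 5)


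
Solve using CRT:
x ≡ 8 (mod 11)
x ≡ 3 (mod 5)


m₁ = 11, m₂ = 5, gcd = 1, so CRT applies. M = m₁·m₂ = 55
Let M₁ = M/m₁ = 5, M₂ = M/m₂ = 11
Find y₁ ≡ M₁⁻¹ (mod m₁): 5⁻¹ ≡ 9 (mod 11)
Find y₂ ≡ M₂⁻¹ (mod m₂): 11⁻¹ ≡ 1 (mod 5)
x = a₁·M₁·y₁ + a₂·M₂·y₂ = 8·5·9 + 3·11·1 = 393
Reduce mod 55: x ≡ 8
Check: 8 mod 11 = 8 ✓, 8 mod 5 = 3 ✓

x ≡ 8 (mod 55)


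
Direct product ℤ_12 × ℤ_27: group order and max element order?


|ℤ_12 × ℤ_27| = 12 × 27 = 324
Max element order = lcm(12,27) = 108
Cyclic? No (gcd=3)

|ℤ_12×ℤ_27| = 324, max element order = 108


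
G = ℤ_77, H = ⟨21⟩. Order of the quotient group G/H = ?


|⟨21⟩| = n / gcd(21, 77) = 77 / 7 = 11
H is normal (ℤ_77 is abelian).
|G/H| = |G| / |H| = 77 / 11 = 7

|G/H| = 7


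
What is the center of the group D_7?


Z(G) = {g ∈ G | gx = xg for all x ∈ G}
For odd n, Z(D_n) = {e}: no nontrivial rotation commutes with all reflections

Z(D_7) = {e}


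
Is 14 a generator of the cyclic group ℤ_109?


g generates ℤ_n iff gcd(g, n) = 1
gcd(14, 109) = 1
Since gcd = 1, 14 is a generator.

Yes, 14 generates ℤ_109


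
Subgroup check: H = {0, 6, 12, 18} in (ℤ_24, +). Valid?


Subgroup test for H = {0, 6, 12, 18} in (ℤ_24, +):
(1) 0 ∈ H? Yes
(2) Closure: for all a,b ∈ H, (a+b) mod 24 ∈ H? Yes
(3) Inverses: for all a ∈ H, -a mod 24 ∈ H? Yes

Yes, H is a subgroup of ℤ_24


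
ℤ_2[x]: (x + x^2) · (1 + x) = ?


Expand and collect like terms; reduce coefficients mod 2:
x^0: 0·1 = 0 ≡ 0 (mod 2)
x^1: 0·1 + 1·1 = 1 ≡ 1 (mod 2)
x^2: 1·1 + 1·1 = 2 ≡ 0 (mod 2)
x^3: 1·1 = 1 ≡ 1 (mod 2)
Result: x + x^3

f · g = x + x^3


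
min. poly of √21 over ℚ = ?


√21 satisfies x² - 21 = 0, irreducible over ℚ since 21 is squarefree

Minimal polynomial: x² - 21


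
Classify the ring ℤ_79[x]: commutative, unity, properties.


ℤ_79 is a field (n prime), so ℤ_79[x] is a commutative integral domain with unity
Commutative: Yes
Integral domain: Yes
Has unity: Yes

ℤ_79[x]: Commutative=Yes, Unity=Yes


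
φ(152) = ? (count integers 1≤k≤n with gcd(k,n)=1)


Factor n: 152 = 2^3 × 19
φ(n) = n · ∏(1 - 1/p) over distinct primes p | n
φ(152) = 152 · (1 - 1/2) · (1 - 1/19) = 72

φ(152) = 72


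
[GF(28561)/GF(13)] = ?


GF(28561) = GF(13^4), so the extension degree is 4

[GF(28561)/GF(13)] = 4


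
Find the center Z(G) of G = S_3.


Z(G) = {g ∈ G | gx = xg for all x ∈ G}
S_n is non-abelian for n ≥ 3; Z(S_3) is trivial

Z(S_3) = {e}


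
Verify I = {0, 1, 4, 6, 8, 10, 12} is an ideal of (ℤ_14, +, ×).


Check ideal conditions for I = {0, 1, 4, 6, 8, 10, 12} in ℤ_14:
(1) I is an additive subgroup? No
(2) For r ∈ ℤ_14 and a ∈ I: r·a ∈ I? No  [counterexample: r=2, a=1, r·a mod 14 = 2 ∉ I]

No, I is not an ideal of ℤ_14


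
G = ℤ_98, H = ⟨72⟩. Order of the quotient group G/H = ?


|⟨72⟩| = n / gcd(72, 98) = 98 / 2 = 49
H is normal (ℤ_98 is abelian).
|G/H| = |G| / |H| = 98 / 49 = 2

|G/H| = 2


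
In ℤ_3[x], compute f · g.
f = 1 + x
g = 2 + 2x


Expand and collect like terms; reduce coefficients mod 3:
x^0: 1·2 = 2 ≡ 2 (mod 3)
x^1: 1·2 + 1·2 = 4 ≡ 1 (mod 3)
x^2: 1·2 = 2 ≡ 2 (mod 3)
Result: 2 + x + 2x^2

f · g = 2 + x + 2x^2


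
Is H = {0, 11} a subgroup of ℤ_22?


Subgroup test for H = {0, 11} in (ℤ_22, +):
(1) 0 ∈ H? Yes
(2) Closure: for all a,b ∈ H, (a+b) mod 22 ∈ H? Yes
(3) Inverses: for all a ∈ H, -a mod 22 ∈ H? Yes

Yes, H is a subgroup of ℤ_22


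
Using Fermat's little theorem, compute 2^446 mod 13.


Fermat's little theorem: if p is prime and gcd(a,p)=1, then a^(p-1) ≡ 1 (mod p)
p = 13 is prime, gcd(2,13) = 1
Reduce exponent: 446 mod 12 = 2
So 2^446 ≡ 2^2 (mod 13)
2^2 mod 13 = 4

2^446 ≡ 4 (mod 13)
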